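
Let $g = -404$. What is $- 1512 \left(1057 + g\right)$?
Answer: $-987336$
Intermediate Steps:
$- 1512 \left(1057 + g\right) = - 1512 \left(1057 - 404\right) = \left(-1512\right) 653 = -987336$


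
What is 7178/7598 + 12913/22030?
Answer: 128122157/83691970 ≈ 1.5309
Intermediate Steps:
7178/7598 + 12913/22030 = 7178*(1/7598) + 12913*(1/22030) = 3589/3799 + 12913/22030 = 128122157/83691970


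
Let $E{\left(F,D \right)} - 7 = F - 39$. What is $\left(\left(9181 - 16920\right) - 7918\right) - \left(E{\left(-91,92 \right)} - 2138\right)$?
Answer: $-13396$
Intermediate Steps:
$E{\left(F,D \right)} = -32 + F$ ($E{\left(F,D \right)} = 7 + \left(F - 39\right) = 7 + \left(-39 + F\right) = -32 + F$)
$\left(\left(9181 - 16920\right) - 7918\right) - \left(E{\left(-91,92 \right)} - 2138\right) = \left(\left(9181 - 16920\right) - 7918\right) - \left(\left(-32 - 91\right) - 2138\right) = \left(-7739 - 7918\right) - \left(-123 - 2138\right) = -15657 - -2261 = -15657 + 2261 = -13396$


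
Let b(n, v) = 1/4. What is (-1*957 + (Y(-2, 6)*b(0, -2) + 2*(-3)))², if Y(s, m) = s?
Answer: 3713329/4 ≈ 9.2833e+5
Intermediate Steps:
b(n, v) = ¼
(-1*957 + (Y(-2, 6)*b(0, -2) + 2*(-3)))² = (-1*957 + (-2*¼ + 2*(-3)))² = (-957 + (-½ - 6))² = (-957 - 13/2)² = (-1927/2)² = 3713329/4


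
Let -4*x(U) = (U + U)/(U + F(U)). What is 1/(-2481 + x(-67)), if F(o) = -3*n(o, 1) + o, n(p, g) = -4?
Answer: -244/605431 ≈ -0.00040302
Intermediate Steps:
F(o) = 12 + o (F(o) = -3*(-4) + o = 12 + o)
x(U) = -U/(2*(12 + 2*U)) (x(U) = -(U + U)/(4*(U + (12 + U))) = -2*U/(4*(12 + 2*U)) = -U/(2*(12 + 2*U)))
1/(-2481 + x(-67)) = 1/(-2481 - 1*(-67)/(24 + 4*(-67))) = 1/(-2481 - 1*(-67)/(24 - 268)) = 1/(-2481 - 1*(-67)/(-244)) = 1/(-2481 - 1*(-67)*(-1/244)) = 1/(-2481 - 67/244) = 1/(-605431/244) = -244/605431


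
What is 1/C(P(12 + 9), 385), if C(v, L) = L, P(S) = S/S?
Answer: 1/385 ≈ 0.0025974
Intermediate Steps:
P(S) = 1
1/C(P(12 + 9), 385) = 1/385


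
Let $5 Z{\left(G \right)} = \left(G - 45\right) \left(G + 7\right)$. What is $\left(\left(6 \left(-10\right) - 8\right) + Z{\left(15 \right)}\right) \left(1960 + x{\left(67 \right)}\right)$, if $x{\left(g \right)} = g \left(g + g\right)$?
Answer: $-2187600$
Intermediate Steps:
$Z{\left(G \right)} = \frac{\left(-45 + G\right) \left(7 + G\right)}{5}$ ($Z{\left(G \right)} = \frac{\left(G - 45\right) \left(G + 7\right)}{5} = \frac{\left(-45 + G\right) \left(7 + G\right)}{5}$)
$x{\left(g \right)} = 2 g^{2}$ ($x{\left(g \right)} = g 2 g = 2 g^{2}$)
$\left(\left(6 \left(-10\right) - 8\right) + Z{\left(15 \right)}\right) \left(1960 + x{\left(67 \right)}\right) = \left(\left(6 \left(-10\right) - 8\right) - \left(177 - 45\right)\right) \left(1960 + 2 \cdot 67^{2}\right) = \left(\left(-60 - 8\right) - 132\right) \left(1960 + 2 \cdot 4489\right) = \left(-68 - 132\right) \left(1960 + 8978\right) = \left(-68 - 132\right) 10938 = \left(-200\right) 10938 = -2187600$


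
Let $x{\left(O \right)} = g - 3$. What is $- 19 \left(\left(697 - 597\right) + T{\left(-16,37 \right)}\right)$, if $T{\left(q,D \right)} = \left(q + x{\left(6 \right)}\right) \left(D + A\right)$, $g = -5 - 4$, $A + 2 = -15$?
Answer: $8740$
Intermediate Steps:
$A = -17$ ($A = -2 - 15 = -17$)
$g = -9$
$x{\left(O \right)} = -12$ ($x{\left(O \right)} = -9 - 3 = -12$)
$T{\left(q,D \right)} = \left(-17 + D\right) \left(-12 + q\right)$ ($T{\left(q,D \right)} = \left(q - 12\right) \left(D - 17\right) = \left(-12 + q\right) \left(-17 + D\right) = \left(-17 + D\right) \left(-12 + q\right)$)
$- 19 \left(\left(697 - 597\right) + T{\left(-16,37 \right)}\right) = - 19 \left(\left(697 - 597\right) + \left(204 - -272 - 444 + 37 \left(-16\right)\right)\right) = - 19 \left(100 + \left(204 + 272 - 444 - 592\right)\right) = - 19 \left(100 - 560\right) = \left(-19\right) \left(-460\right) = 8740$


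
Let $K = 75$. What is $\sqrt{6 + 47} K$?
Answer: $75 \sqrt{53} \approx 546.01$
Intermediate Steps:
$\sqrt{6 + 47} K = \sqrt{6 + 47} \cdot 75 = \sqrt{53} \cdot 75 = 75 \sqrt{53}$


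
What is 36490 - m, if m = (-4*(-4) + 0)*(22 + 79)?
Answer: 34874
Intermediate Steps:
m = 1616 (m = (16 + 0)*101 = 16*101 = 1616)
36490 - m = 36490 - 1*1616 = 36490 - 1616 = 34874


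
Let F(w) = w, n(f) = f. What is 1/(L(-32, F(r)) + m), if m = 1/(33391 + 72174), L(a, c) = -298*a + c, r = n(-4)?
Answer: 105565/1006245581 ≈ 0.00010491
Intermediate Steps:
r = -4
L(a, c) = c - 298*a
m = 1/105565 ≈ 9.4728e-6
1/(L(-32, F(r)) + m) = 1/((-4 - 298*(-32)) + 1/105565) = 1/((-4 + 9536) + 1/105565) = 1/(9532 + 1/105565) = 1/(1006245581/105565) = 105565/1006245581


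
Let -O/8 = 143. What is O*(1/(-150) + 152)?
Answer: -13041028/75 ≈ -1.7388e+5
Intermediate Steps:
O = -1144 (O = -8*143 = -1144)
O*(1/(-150) + 152) = -1144*(1/(-150) + 152) = -1144*(-1/150 + 152) = -1144*22799/150 = -13041028/75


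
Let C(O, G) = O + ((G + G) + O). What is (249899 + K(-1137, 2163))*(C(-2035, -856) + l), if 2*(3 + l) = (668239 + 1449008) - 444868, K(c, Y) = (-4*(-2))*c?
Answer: 399927789627/2 ≈ 1.9996e+11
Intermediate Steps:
K(c, Y) = 8*c
l = 1672373/2 (l = -3 + ((668239 + 1449008) - 444868)/2 = -3 + (2117247 - 444868)/2 = -3 + (½)*1672379 = -3 + 1672379/2 = 1672373/2 ≈ 8.3619e+5)
C(O, G) = 2*G + 2*O (C(O, G) = O + (2*G + O) = O + (O + 2*G) = 2*G + 2*O)
(249899 + K(-1137, 2163))*(C(-2035, -856) + l) = (249899 + 8*(-1137))*((2*(-856) + 2*(-2035)) + 1672373/2) = (249899 - 9096)*((-1712 - 4070) + 1672373/2) = 240803*(-5782 + 1672373/2) = 240803*(1660809/2) = 399927789627/2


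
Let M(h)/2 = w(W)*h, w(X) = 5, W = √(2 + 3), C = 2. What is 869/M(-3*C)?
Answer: -869/60 ≈ -14.483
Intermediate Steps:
W = √5 ≈ 2.2361
M(h) = 10*h (M(h) = 2*(5*h) = 10*h)
869/M(-3*C) = 869/((10*(-3*2))) = 869/((10*(-6))) = 869/(-60) = 869*(-1/60) = -869/60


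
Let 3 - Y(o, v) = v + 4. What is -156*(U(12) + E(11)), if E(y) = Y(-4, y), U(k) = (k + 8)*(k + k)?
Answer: -73008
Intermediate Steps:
U(k) = 2*k*(8 + k) (U(k) = (8 + k)*(2*k) = 2*k*(8 + k))
Y(o, v) = -1 - v (Y(o, v) = 3 - (v + 4) = 3 - (4 + v) = 3 + (-4 - v) = -1 - v)
E(y) = -1 - y
-156*(U(12) + E(11)) = -156*(2*12*(8 + 12) + (-1 - 1*11)) = -156*(2*12*20 + (-1 - 11)) = -156*(480 - 12) = -156*468 = -73008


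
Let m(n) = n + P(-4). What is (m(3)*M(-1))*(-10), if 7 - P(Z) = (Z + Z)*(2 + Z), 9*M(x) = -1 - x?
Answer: 0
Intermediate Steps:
M(x) = -⅑ - x/9 (M(x) = (-1 - x)/9 = -⅑ - x/9)
P(Z) = 7 - 2*Z*(2 + Z) (P(Z) = 7 - (Z + Z)*(2 + Z) = 7 - 2*Z*(2 + Z))
m(n) = -9 + n (m(n) = n + (7 - 4*(-4) - 2*(-4)²) = n + (7 + 16 - 2*16) = n + (7 + 16 - 32) = n - 9 = -9 + n)
(m(3)*M(-1))*(-10) = ((-9 + 3)*(-⅑ - ⅑*(-1)))*(-10) = -6*(-⅑ + ⅑)*(-10) = -6*0*(-10) = 0*(-10) = 0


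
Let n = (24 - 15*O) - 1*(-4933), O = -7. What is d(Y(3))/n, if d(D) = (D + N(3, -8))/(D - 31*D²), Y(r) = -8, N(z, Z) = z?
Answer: 5/10083504 ≈ 4.9586e-7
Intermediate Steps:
d(D) = (3 + D)/(D - 31*D²) (d(D) = (D + 3)/(D - 31*D²) = (3 + D)/(D - 31*D²))
n = 5062 (n = (24 - 15*(-7)) - 1*(-4933) = (24 + 105) + 4933 = 129 + 4933 = 5062)
d(Y(3))/n = ((-3 - 1*(-8))/((-8)*(-1 + 31*(-8))))/5062 = -(-3 + 8)/(8*(-1 - 248))*(1/5062) = -⅛*5/(-249)*(1/5062) = -⅛*(-1/249)*5*(1/5062) = (5/1992)*(1/5062) = 5/10083504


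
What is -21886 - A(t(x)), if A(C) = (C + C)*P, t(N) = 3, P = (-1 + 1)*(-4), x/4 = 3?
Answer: -21886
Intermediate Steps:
x = 12 (x = 4*3 = 12)
P = 0 (P = 0*(-4) = 0)
A(C) = 0 (A(C) = (C + C)*0 = (2*C)*0 = 0)
-21886 - A(t(x)) = -21886 - 1*0 = -21886 + 0 = -21886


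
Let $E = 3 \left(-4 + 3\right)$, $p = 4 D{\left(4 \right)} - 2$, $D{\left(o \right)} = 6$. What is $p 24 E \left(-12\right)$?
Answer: $19008$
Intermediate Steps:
$p = 22$ ($p = 4 \cdot 6 - 2 = 24 - 2 = 22$)
$E = -3$ ($E = 3 \left(-1\right) = -3$)
$p 24 E \left(-12\right) = 22 \cdot 24 \left(\left(-3\right) \left(-12\right)\right) = 528 \cdot 36 = 19008$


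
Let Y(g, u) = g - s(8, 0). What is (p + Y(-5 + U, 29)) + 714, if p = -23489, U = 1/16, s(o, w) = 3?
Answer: -364527/16 ≈ -22783.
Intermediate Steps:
U = 1/16 ≈ 0.062500
Y(g, u) = -3 + g (Y(g, u) = g - 1*3 = g - 3 = -3 + g)
(p + Y(-5 + U, 29)) + 714 = (-23489 + (-3 + (-5 + 1/16))) + 714 = (-23489 + (-3 - 79/16)) + 714 = (-23489 - 127/16) + 714 = -375951/16 + 714 = -364527/16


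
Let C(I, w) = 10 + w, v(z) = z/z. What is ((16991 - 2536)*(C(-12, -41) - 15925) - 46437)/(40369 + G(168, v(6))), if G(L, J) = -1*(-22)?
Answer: -230690417/40391 ≈ -5711.4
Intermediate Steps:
v(z) = 1
G(L, J) = 22
((16991 - 2536)*(C(-12, -41) - 15925) - 46437)/(40369 + G(168, v(6))) = ((16991 - 2536)*((10 - 41) - 15925) - 46437)/(40369 + 22) = (14455*(-31 - 15925) - 46437)/40391 = (14455*(-15956) - 46437)*(1/40391) = (-230643980 - 46437)*(1/40391) = -230690417*1/40391 = -230690417/40391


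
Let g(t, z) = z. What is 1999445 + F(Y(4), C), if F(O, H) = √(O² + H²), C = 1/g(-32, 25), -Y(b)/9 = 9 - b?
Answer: 1999445 + √1265626/25 ≈ 1.9995e+6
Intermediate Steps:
Y(b) = -81 + 9*b (Y(b) = -9*(9 - b) = -81 + 9*b)
C = 1/25 ≈ 0.040000
F(O, H) = √(H² + O²)
1999445 + F(Y(4), C) = 1999445 + √((1/25)² + (-81 + 9*4)²) = 1999445 + √(1/625 + (-81 + 36)²) = 1999445 + √(1/625 + (-45)²) = 1999445 + √(1/625 + 2025) = 1999445 + √(1265626/625) = 1999445 + √1265626/25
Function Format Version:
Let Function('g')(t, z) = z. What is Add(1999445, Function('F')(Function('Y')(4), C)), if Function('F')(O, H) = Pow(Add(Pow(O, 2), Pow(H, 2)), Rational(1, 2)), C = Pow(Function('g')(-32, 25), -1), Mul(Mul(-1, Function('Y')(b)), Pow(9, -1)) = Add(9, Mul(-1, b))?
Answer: Add(1999445, Mul(Rational(1, 25), Pow(1265626, Rational(1, 2)))) ≈ 1.9995e+6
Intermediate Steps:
Function('Y')(b) = Add(-81, Mul(9, b)) (Function('Y')(b) = Mul(-9, Add(9, Mul(-1, b))) = Add(-81, Mul(9, b)))
C = Rational(1, 25) (C = Pow(25, -1) = Rational(1, 25) ≈ 0.040000)
Function('F')(O, H) = Pow(Add(Pow(H, 2), Pow(O, 2)), Rational(1, 2))
Add(1999445, Function('F')(Function('Y')(4), C)) = Add(1999445, Pow(Add(Pow(Rational(1, 25), 2), Pow(Add(-81, Mul(9, 4)), 2)), Rational(1, 2))) = Add(1999445, Pow(Add(Rational(1, 625), Pow(Add(-81, 36), 2)), Rational(1, 2))) = Add(1999445, Pow(Add(Rational(1, 625), Pow(-45, 2)), Rational(1, 2))) = Add(1999445, Pow(Add(Rational(1, 625), 2025), Rational(1, 2))) = Add(1999445, Pow(Rational(1265626, 625), Rational(1, 2))) = Add(1999445, Mul(Rational(1, 25), Pow(1265626, Rational(1, 2))))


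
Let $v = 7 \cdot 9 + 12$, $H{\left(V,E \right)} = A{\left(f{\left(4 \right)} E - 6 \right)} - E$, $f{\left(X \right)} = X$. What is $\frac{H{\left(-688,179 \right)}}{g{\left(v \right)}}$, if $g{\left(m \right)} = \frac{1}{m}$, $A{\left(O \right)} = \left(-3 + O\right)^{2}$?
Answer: $37475250$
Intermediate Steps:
$H{\left(V,E \right)} = \left(-9 + 4 E\right)^{2} - E$ ($H{\left(V,E \right)} = \left(-3 + \left(4 E - 6\right)\right)^{2} - E = \left(-3 + \left(-6 + 4 E\right)\right)^{2} - E = \left(-9 + 4 E\right)^{2} - E$)
$v = 75$ ($v = 63 + 12 = 75$)
$\frac{H{\left(-688,179 \right)}}{g{\left(v \right)}} = \frac{\left(-9 + 4 \cdot 179\right)^{2} - 179}{\frac{1}{75}} = \left(\left(-9 + 716\right)^{2} - 179\right) \frac{1}{\frac{1}{75}} = \left(707^{2} - 179\right) 75 = \left(499849 - 179\right) 75 = 499670 \cdot 75 = 37475250$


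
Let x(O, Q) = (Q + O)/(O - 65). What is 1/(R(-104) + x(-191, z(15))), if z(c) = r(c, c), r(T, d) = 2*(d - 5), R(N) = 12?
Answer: 256/3243 ≈ 0.078939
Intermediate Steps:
r(T, d) = -10 + 2*d (r(T, d) = 2*(-5 + d) = -10 + 2*d)
z(c) = -10 + 2*c
x(O, Q) = (O + Q)/(-65 + O)
1/(R(-104) + x(-191, z(15))) = 1/(12 + (-191 + (-10 + 2*15))/(-65 - 191)) = 1/(12 + (-191 + (-10 + 30))/(-256)) = 1/(12 - (-191 + 20)/256) = 1/(12 - 1/256*(-171)) = 1/(12 + 171/256) = 1/(3243/256) = 256/3243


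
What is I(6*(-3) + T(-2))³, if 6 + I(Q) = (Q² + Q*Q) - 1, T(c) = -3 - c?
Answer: 365525875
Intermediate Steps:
I(Q) = -7 + 2*Q² (I(Q) = -6 + ((Q² + Q*Q) - 1) = -6 + ((Q² + Q²) - 1) = -6 + (2*Q² - 1) = -6 + (-1 + 2*Q²) = -7 + 2*Q²)
I(6*(-3) + T(-2))³ = (-7 + 2*(6*(-3) + (-3 - 1*(-2)))²)³ = (-7 + 2*(-18 + (-3 + 2))²)³ = (-7 + 2*(-18 - 1)²)³ = (-7 + 2*(-19)²)³ = (-7 + 2*361)³ = (-7 + 722)³ = 715³ = 365525875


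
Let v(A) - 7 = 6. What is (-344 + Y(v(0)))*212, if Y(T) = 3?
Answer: -72292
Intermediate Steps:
v(A) = 13 (v(A) = 7 + 6 = 13)
(-344 + Y(v(0)))*212 = (-344 + 3)*212 = -341*212 = -72292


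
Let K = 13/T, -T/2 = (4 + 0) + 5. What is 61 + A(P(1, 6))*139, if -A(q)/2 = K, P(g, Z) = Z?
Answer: 2356/9 ≈ 261.78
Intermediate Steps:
T = -18 (T = -2*((4 + 0) + 5) = -2*(4 + 5) = -2*9 = -18)
K = -13/18 (K = 13/(-18) = 13*(-1/18) = -13/18 ≈ -0.72222)
A(q) = 13/9 (A(q) = -2*(-13/18) = 13/9)
61 + A(P(1, 6))*139 = 61 + (13/9)*139 = 61 + 1807/9 = 2356/9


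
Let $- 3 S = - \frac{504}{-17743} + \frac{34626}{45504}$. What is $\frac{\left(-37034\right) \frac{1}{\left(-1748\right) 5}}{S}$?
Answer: $- \frac{3737552162256}{232084557965} \approx -16.104$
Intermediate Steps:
$S = - \frac{106217189}{403688736}$ ($S = - \frac{- \frac{504}{-17743} + \frac{34626}{45504}}{3} = - \frac{\left(-504\right) \left(- \frac{1}{17743}\right) + 34626 \cdot \frac{1}{45504}}{3} = - \frac{\frac{504}{17743} + \frac{5771}{7584}}{3} = \left(- \frac{1}{3}\right) \frac{106217189}{134562912} = - \frac{106217189}{403688736} \approx -0.26312$)
$\frac{\left(-37034\right) \frac{1}{\left(-1748\right) 5}}{S} = \frac{\left(-37034\right) \frac{1}{\left(-1748\right) 5}}{- \frac{106217189}{403688736}} = - \frac{37034}{-8740} \left(- \frac{403688736}{106217189}\right) = \left(-37034\right) \left(- \frac{1}{8740}\right) \left(- \frac{403688736}{106217189}\right) = \frac{18517}{4370} \left(- \frac{403688736}{106217189}\right) = - \frac{3737552162256}{232084557965}$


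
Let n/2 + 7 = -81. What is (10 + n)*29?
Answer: -4814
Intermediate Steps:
n = -176 (n = -14 + 2*(-81) = -14 - 162 = -176)
(10 + n)*29 = (10 - 176)*29 = -166*29 = -4814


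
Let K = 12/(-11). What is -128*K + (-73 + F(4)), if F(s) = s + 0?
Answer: 777/11 ≈ 70.636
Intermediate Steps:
F(s) = s
K = -12/11 (K = -1/11*12 = -12/11 ≈ -1.0909)
-128*K + (-73 + F(4)) = -128*(-12/11) + (-73 + 4) = 1536/11 - 69 = 777/11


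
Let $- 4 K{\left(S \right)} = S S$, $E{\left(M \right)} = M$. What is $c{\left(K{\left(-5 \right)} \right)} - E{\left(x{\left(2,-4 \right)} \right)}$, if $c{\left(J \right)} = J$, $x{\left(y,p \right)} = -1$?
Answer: $- \frac{21}{4} \approx -5.25$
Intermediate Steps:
$K{\left(S \right)} = - \frac{S^{2}}{4}$ ($K{\left(S \right)} = - \frac{S S}{4} = - \frac{S^{2}}{4}$)
$c{\left(K{\left(-5 \right)} \right)} - E{\left(x{\left(2,-4 \right)} \right)} = - \frac{\left(-5\right)^{2}}{4} - -1 = \left(- \frac{1}{4}\right) 25 + 1 = - \frac{25}{4} + 1 = - \frac{21}{4}$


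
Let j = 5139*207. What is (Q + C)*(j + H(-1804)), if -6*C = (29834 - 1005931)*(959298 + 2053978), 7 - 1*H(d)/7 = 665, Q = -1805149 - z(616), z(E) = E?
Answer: 1557631553494105697/3 ≈ 5.1921e+17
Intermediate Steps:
Q = -1805765 (Q = -1805149 - 1*616 = -1805149 - 616 = -1805765)
H(d) = -4606 (H(d) = 49 - 7*665 = 49 - 4655 = -4606)
j = 1063773
C = 1470624831886/3 (C = -(29834 - 1005931)*(959298 + 2053978)/6 = -(-976097)*3013276/6 = -1/6*(-2941249663772) = 1470624831886/3 ≈ 4.9021e+11)
(Q + C)*(j + H(-1804)) = (-1805765 + 1470624831886/3)*(1063773 - 4606) = (1470619414591/3)*1059167 = 1557631553494105697/3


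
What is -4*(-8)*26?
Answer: 832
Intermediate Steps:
-4*(-8)*26 = 32*26 = 832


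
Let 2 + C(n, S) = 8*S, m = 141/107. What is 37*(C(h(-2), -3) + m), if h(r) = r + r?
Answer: -97717/107 ≈ -913.24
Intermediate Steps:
h(r) = 2*r
m = 141/107 (m = 141*(1/107) = 141/107 ≈ 1.3178)
C(n, S) = -2 + 8*S
37*(C(h(-2), -3) + m) = 37*((-2 + 8*(-3)) + 141/107) = 37*((-2 - 24) + 141/107) = 37*(-26 + 141/107) = 37*(-2641/107) = -97717/107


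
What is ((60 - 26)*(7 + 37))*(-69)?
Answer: -103224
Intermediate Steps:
((60 - 26)*(7 + 37))*(-69) = (34*44)*(-69) = 1496*(-69) = -103224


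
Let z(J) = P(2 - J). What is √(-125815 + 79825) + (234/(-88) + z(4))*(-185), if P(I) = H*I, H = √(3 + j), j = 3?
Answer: 21645/44 + 370*√6 + 3*I*√5110 ≈ 1398.2 + 214.45*I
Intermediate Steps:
H = √6 (H = √(3 + 3) = √6 ≈ 2.4495)
P(I) = I*√6 (P(I) = √6*I = I*√6)
z(J) = √6*(2 - J) (z(J) = (2 - J)*√6 = √6*(2 - J))
√(-125815 + 79825) + (234/(-88) + z(4))*(-185) = √(-125815 + 79825) + (234/(-88) + √6*(2 - 1*4))*(-185) = √(-45990) + (234*(-1/88) + √6*(2 - 4))*(-185) = 3*I*√5110 + (-117/44 + √6*(-2))*(-185) = 3*I*√5110 + (-117/44 - 2*√6)*(-185) = 3*I*√5110 + (21645/44 + 370*√6) = 21645/44 + 370*√6 + 3*I*√5110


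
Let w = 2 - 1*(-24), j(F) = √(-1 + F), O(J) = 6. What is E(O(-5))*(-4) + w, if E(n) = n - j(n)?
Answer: 2 + 4*√5 ≈ 10.944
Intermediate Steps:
E(n) = n - √(-1 + n)
w = 26 (w = 2 + 24 = 26)
E(O(-5))*(-4) + w = (6 - √(-1 + 6))*(-4) + 26 = (6 - √5)*(-4) + 26 = (-24 + 4*√5) + 26 = 2 + 4*√5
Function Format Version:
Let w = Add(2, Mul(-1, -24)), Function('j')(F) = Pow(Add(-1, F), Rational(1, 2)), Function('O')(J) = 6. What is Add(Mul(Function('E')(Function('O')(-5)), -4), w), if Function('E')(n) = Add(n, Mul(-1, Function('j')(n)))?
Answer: Add(2, Mul(4, Pow(5, Rational(1, 2)))) ≈ 10.944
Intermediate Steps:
Function('E')(n) = Add(n, Mul(-1, Pow(Add(-1, n), Rational(1, 2))))
w = 26 (w = Add(2, 24) = 26)
Add(Mul(Function('E')(Function('O')(-5)), -4), w) = Add(Mul(Add(6, Mul(-1, Pow(Add(-1, 6), Rational(1, 2)))), -4), 26) = Add(Mul(Add(6, Mul(-1, Pow(5, Rational(1, 2)))), -4), 26) = Add(Add(-24, Mul(4, Pow(5, Rational(1, 2)))), 26) = Add(2, Mul(4, Pow(5, Rational(1, 2))))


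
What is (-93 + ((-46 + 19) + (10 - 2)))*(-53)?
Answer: 5936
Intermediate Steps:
(-93 + ((-46 + 19) + (10 - 2)))*(-53) = (-93 + (-27 + 8))*(-53) = (-93 - 19)*(-53) = -112*(-53) = 5936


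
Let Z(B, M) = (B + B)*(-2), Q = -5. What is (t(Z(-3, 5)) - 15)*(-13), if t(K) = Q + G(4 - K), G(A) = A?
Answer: 364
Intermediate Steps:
Z(B, M) = -4*B (Z(B, M) = (2*B)*(-2) = -4*B)
t(K) = -1 - K (t(K) = -5 + (4 - K) = -1 - K)
(t(Z(-3, 5)) - 15)*(-13) = ((-1 - (-4)*(-3)) - 15)*(-13) = ((-1 - 1*12) - 15)*(-13) = ((-1 - 12) - 15)*(-13) = (-13 - 15)*(-13) = -28*(-13) = 364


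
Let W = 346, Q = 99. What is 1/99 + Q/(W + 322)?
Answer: 10469/66132 ≈ 0.15830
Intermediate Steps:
1/99 + Q/(W + 322) = 1/99 + 99/(346 + 322) = 1/99 + 99/668 = 10469/66132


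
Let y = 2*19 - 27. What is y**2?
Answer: 121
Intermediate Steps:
y = 11 (y = 38 - 27 = 11)
y**2 = 11**2 = 121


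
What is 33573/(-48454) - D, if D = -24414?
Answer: 1182922383/48454 ≈ 24413.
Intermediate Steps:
33573/(-48454) - D = 33573/(-48454) - 1*(-24414) = 33573*(-1/48454) + 24414 = -33573/48454 + 24414 = 1182922383/48454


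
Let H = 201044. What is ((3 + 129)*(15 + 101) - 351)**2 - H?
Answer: 223630477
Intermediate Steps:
((3 + 129)*(15 + 101) - 351)**2 - H = ((3 + 129)*(15 + 101) - 351)**2 - 1*201044 = (132*116 - 351)**2 - 201044 = (15312 - 351)**2 - 201044 = 14961**2 - 201044 = 223831521 - 201044 = 223630477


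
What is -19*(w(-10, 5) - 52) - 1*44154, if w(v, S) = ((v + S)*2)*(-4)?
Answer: -43926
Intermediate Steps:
w(v, S) = -8*S - 8*v (w(v, S) = ((S + v)*2)*(-4) = (2*S + 2*v)*(-4) = -8*S - 8*v)
-19*(w(-10, 5) - 52) - 1*44154 = -19*((-8*5 - 8*(-10)) - 52) - 1*44154 = -19*((-40 + 80) - 52) - 44154 = -19*(40 - 52) - 44154 = -19*(-12) - 44154 = 228 - 44154 = -43926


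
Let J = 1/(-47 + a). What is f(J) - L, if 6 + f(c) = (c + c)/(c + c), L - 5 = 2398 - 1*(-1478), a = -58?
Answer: -3886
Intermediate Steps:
L = 3881 (L = 5 + (2398 - 1*(-1478)) = 5 + (2398 + 1478) = 5 + 3876 = 3881)
J = -1/105 (J = 1/(-47 - 58) = 1/(-105) = -1/105 ≈ -0.0095238)
f(c) = -5 (f(c) = -6 + (c + c)/(c + c) = -6 + (2*c)/((2*c)) = -6 + (2*c)*(1/(2*c)) = -6 + 1 = -5)
f(J) - L = -5 - 1*3881 = -5 - 3881 = -3886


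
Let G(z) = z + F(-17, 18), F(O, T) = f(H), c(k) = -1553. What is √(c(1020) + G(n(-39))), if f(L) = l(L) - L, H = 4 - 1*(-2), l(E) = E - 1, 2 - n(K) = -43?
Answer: I*√1509 ≈ 38.846*I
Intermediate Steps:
n(K) = 45 (n(K) = 2 - 1*(-43) = 2 + 43 = 45)
l(E) = -1 + E
H = 6 (H = 4 + 2 = 6)
f(L) = -1 (f(L) = (-1 + L) - L = -1)
F(O, T) = -1
G(z) = -1 + z (G(z) = z - 1 = -1 + z)
√(c(1020) + G(n(-39))) = √(-1553 + (-1 + 45)) = √(-1553 + 44) = √(-1509) = I*√1509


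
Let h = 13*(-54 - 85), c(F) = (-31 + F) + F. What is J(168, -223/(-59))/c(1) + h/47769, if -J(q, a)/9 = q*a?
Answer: 16103468567/81732759 ≈ 197.03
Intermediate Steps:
c(F) = -31 + 2*F
h = -1807 (h = 13*(-139) = -1807)
J(q, a) = -9*a*q (J(q, a) = -9*q*a = -9*a*q)
J(168, -223/(-59))/c(1) + h/47769 = (-9*(-223/(-59))*168)/(-31 + 2*1) - 1807/47769 = (-9*(-223*(-1/59))*168)/(-31 + 2) - 1807*1/47769 = -9*223/59*168/(-29) - 1807/47769 = -337176/59*(-1/29) - 1807/47769 = 337176/1711 - 1807/47769 = 16103468567/81732759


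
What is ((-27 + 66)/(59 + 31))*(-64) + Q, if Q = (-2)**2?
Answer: -356/15 ≈ -23.733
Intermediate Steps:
Q = 4
((-27 + 66)/(59 + 31))*(-64) + Q = ((-27 + 66)/(59 + 31))*(-64) + 4 = (39/90)*(-64) + 4 = (39*(1/90))*(-64) + 4 = (13/30)*(-64) + 4 = -416/15 + 4 = -356/15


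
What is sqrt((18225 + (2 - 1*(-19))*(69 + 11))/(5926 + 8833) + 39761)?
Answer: 2*sqrt(2165339026634)/14759 ≈ 199.41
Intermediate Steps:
sqrt((18225 + (2 - 1*(-19))*(69 + 11))/(5926 + 8833) + 39761) = sqrt((18225 + (2 + 19)*80)/14759 + 39761) = sqrt((18225 + 21*80)*(1/14759) + 39761) = sqrt((18225 + 1680)*(1/14759) + 39761) = sqrt(19905*(1/14759) + 39761) = sqrt(19905/14759 + 39761) = sqrt(586852504/14759) = 2*sqrt(2165339026634)/14759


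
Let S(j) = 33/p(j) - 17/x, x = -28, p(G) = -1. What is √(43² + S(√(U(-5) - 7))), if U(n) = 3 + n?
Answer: √356055/14 ≈ 42.622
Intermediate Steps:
S(j) = -907/28 (S(j) = 33/(-1) - 17/(-28) = 33*(-1) - 17*(-1/28) = -33 + 17/28 = -907/28)
√(43² + S(√(U(-5) - 7))) = √(43² - 907/28) = √(1849 - 907/28) = √(50865/28) = √356055/14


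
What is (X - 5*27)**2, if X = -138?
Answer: 74529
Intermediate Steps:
(X - 5*27)**2 = (-138 - 5*27)**2 = (-138 - 135)**2 = (-273)**2 = 74529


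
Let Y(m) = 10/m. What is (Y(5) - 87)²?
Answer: 7225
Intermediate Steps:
(Y(5) - 87)² = (10/5 - 87)² = (10*(⅕) - 87)² = (2 - 87)² = (-85)² = 7225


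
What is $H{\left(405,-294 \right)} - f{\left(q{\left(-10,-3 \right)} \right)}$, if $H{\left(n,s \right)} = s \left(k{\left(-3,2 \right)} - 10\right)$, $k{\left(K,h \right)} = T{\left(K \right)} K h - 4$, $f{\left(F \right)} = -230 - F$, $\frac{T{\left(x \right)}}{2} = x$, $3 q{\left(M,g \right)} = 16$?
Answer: $- \frac{18698}{3} \approx -6232.7$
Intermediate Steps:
$q{\left(M,g \right)} = \frac{16}{3}$ ($q{\left(M,g \right)} = \frac{1}{3} \cdot 16 = \frac{16}{3}$)
$T{\left(x \right)} = 2 x$
$k{\left(K,h \right)} = -4 + 2 h K^{2}$ ($k{\left(K,h \right)} = 2 K K h - 4 = 2 K^{2} h - 4 = 2 h K^{2} - 4 = -4 + 2 h K^{2}$)
$H{\left(n,s \right)} = 22 s$ ($H{\left(n,s \right)} = s \left(\left(-4 + 2 \cdot 2 \left(-3\right)^{2}\right) - 10\right) = s \left(\left(-4 + 2 \cdot 2 \cdot 9\right) - 10\right) = s \left(\left(-4 + 36\right) - 10\right) = s \left(32 - 10\right) = s 22 = 22 s$)
$H{\left(405,-294 \right)} - f{\left(q{\left(-10,-3 \right)} \right)} = 22 \left(-294\right) - \left(-230 - \frac{16}{3}\right) = -6468 - \left(-230 - \frac{16}{3}\right) = -6468 - - \frac{706}{3} = -6468 + \frac{706}{3} = - \frac{18698}{3}$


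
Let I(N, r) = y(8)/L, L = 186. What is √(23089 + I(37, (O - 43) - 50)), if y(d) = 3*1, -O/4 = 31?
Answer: √88754178/62 ≈ 151.95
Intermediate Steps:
O = -124 (O = -4*31 = -124)
y(d) = 3
I(N, r) = 1/62 (I(N, r) = 3/186 = 3*(1/186) = 1/62)
√(23089 + I(37, (O - 43) - 50)) = √(23089 + 1/62) = √(1431519/62) = √88754178/62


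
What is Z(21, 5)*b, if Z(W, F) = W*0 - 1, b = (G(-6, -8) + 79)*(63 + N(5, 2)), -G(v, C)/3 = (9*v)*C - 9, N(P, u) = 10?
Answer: 86870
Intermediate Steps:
G(v, C) = 27 - 27*C*v (G(v, C) = -3*((9*v)*C - 9) = -3*(9*C*v - 9) = -3*(-9 + 9*C*v) = 27 - 27*C*v)
b = -86870 (b = ((27 - 27*(-8)*(-6)) + 79)*(63 + 10) = ((27 - 1296) + 79)*73 = (-1269 + 79)*73 = -1190*73 = -86870)
Z(W, F) = -1 (Z(W, F) = 0 - 1 = -1)
Z(21, 5)*b = -1*(-86870) = 86870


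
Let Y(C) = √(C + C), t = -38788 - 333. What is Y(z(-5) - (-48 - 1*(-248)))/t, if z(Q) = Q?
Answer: -I*√410/39121 ≈ -0.00051759*I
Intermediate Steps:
t = -39121
Y(C) = √2*√C (Y(C) = √(2*C) = √2*√C)
Y(z(-5) - (-48 - 1*(-248)))/t = (√2*√(-5 - (-48 - 1*(-248))))/(-39121) = (√2*√(-5 - (-48 + 248)))*(-1/39121) = (√2*√(-5 - 1*200))*(-1/39121) = (√2*√(-5 - 200))*(-1/39121) = (√2*√(-205))*(-1/39121) = (√2*(I*√205))*(-1/39121) = (I*√410)*(-1/39121) = -I*√410/39121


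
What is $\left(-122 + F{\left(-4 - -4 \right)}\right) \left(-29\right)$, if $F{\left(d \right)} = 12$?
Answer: $3190$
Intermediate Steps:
$\left(-122 + F{\left(-4 - -4 \right)}\right) \left(-29\right) = \left(-122 + 12\right) \left(-29\right) = \left(-110\right) \left(-29\right) = 3190$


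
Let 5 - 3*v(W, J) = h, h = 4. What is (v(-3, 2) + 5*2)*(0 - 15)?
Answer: -155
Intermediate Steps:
v(W, J) = ⅓ (v(W, J) = 5/3 - ⅓*4 = 5/3 - 4/3 = ⅓)
(v(-3, 2) + 5*2)*(0 - 15) = (⅓ + 5*2)*(0 - 15) = (⅓ + 10)*(-15) = (31/3)*(-15) = -155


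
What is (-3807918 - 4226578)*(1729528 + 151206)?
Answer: -15110749800064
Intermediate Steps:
(-3807918 - 4226578)*(1729528 + 151206) = -8034496*1880734 = -15110749800064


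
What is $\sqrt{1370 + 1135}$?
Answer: $\sqrt{2505} \approx 50.05$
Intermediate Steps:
$\sqrt{1370 + 1135} = \sqrt{2505}$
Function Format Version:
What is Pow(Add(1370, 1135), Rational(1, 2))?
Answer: Pow(2505, Rational(1, 2)) ≈ 50.050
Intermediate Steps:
Pow(Add(1370, 1135), Rational(1, 2)) = Pow(2505, Rational(1, 2))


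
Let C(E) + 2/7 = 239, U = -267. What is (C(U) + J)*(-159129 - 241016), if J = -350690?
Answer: 981619308055/7 ≈ 1.4023e+11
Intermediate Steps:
C(E) = 1671/7 (C(E) = -2/7 + 239 = 1671/7)
(C(U) + J)*(-159129 - 241016) = (1671/7 - 350690)*(-159129 - 241016) = -2453159/7*(-400145) = 981619308055/7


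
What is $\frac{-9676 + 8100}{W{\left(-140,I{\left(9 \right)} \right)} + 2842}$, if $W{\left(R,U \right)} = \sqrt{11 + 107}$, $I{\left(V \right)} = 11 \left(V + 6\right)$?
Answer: $- \frac{2239496}{4038423} + \frac{788 \sqrt{118}}{4038423} \approx -0.55243$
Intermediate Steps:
$I{\left(V \right)} = 66 + 11 V$ ($I{\left(V \right)} = 11 \left(6 + V\right) = 66 + 11 V$)
$W{\left(R,U \right)} = \sqrt{118}$
$\frac{-9676 + 8100}{W{\left(-140,I{\left(9 \right)} \right)} + 2842} = \frac{-9676 + 8100}{\sqrt{118} + 2842} = - \frac{1576}{2842 + \sqrt{118}}$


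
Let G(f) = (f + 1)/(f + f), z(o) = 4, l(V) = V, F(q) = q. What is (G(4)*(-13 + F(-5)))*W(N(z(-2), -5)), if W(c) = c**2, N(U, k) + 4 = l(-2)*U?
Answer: -1620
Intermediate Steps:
N(U, k) = -4 - 2*U
G(f) = (1 + f)/(2*f) (G(f) = (1 + f)/((2*f)) = (1 + f)*(1/(2*f)) = (1 + f)/(2*f))
(G(4)*(-13 + F(-5)))*W(N(z(-2), -5)) = (((1/2)*(1 + 4)/4)*(-13 - 5))*(-4 - 2*4)**2 = (((1/2)*(1/4)*5)*(-18))*(-4 - 8)**2 = ((5/8)*(-18))*(-12)**2 = -45/4*144 = -1620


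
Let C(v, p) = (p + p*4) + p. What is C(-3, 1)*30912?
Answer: 185472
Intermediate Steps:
C(v, p) = 6*p (C(v, p) = (p + 4*p) + p = 5*p + p = 6*p)
C(-3, 1)*30912 = (6*1)*30912 = 6*30912 = 185472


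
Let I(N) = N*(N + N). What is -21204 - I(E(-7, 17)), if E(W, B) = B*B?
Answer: -188246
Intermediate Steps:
E(W, B) = B**2
I(N) = 2*N**2 (I(N) = N*(2*N) = 2*N**2)
-21204 - I(E(-7, 17)) = -21204 - 2*(17**2)**2 = -21204 - 2*289**2 = -21204 - 2*83521 = -21204 - 1*167042 = -21204 - 167042 = -188246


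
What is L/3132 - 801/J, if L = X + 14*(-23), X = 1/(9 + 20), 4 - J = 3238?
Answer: 7092895/48956292 ≈ 0.14488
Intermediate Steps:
J = -3234 (J = 4 - 1*3238 = 4 - 3238 = -3234)
X = 1/29 ≈ 0.034483
L = -9337/29 (L = 1/29 + 14*(-23) = 1/29 - 322 = -9337/29 ≈ -321.97)
L/3132 - 801/J = -9337/29/3132 - 801/(-3234) = -9337/29*1/3132 - 801*(-1/3234) = -9337/90828 + 267/1078 = 7092895/48956292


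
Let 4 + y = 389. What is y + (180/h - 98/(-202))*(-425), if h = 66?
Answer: -1089090/1111 ≈ -980.28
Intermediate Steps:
y = 385 (y = -4 + 389 = 385)
y + (180/h - 98/(-202))*(-425) = 385 + (180/66 - 98/(-202))*(-425) = 385 + (180*(1/66) - 98*(-1/202))*(-425) = 385 + (30/11 + 49/101)*(-425) = 385 + (3569/1111)*(-425) = 385 - 1516825/1111 = -1089090/1111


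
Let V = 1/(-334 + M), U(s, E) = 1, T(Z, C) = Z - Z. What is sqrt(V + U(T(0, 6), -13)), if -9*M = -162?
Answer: 3*sqrt(2765)/158 ≈ 0.99842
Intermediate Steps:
M = 18 (M = -1/9*(-162) = 18)
T(Z, C) = 0
V = -1/316 (V = 1/(-334 + 18) = 1/(-316) = -1/316 ≈ -0.0031646)
sqrt(V + U(T(0, 6), -13)) = sqrt(-1/316 + 1) = sqrt(315/316) = 3*sqrt(2765)/158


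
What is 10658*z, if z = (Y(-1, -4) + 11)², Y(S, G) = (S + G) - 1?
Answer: 266450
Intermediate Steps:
Y(S, G) = -1 + G + S (Y(S, G) = (G + S) - 1 = -1 + G + S)
z = 25 (z = ((-1 - 4 - 1) + 11)² = (-6 + 11)² = 5² = 25)
10658*z = 10658*25 = 266450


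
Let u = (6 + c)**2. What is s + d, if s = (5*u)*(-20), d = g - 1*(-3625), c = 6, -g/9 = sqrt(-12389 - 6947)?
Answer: -10775 - 18*I*sqrt(4834) ≈ -10775.0 - 1251.5*I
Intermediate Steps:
g = -18*I*sqrt(4834) (g = -9*sqrt(-12389 - 6947) = -18*I*sqrt(4834) ≈ -1251.5*I)
d = 3625 - 18*I*sqrt(4834) (d = -18*I*sqrt(4834) - 1*(-3625) = -18*I*sqrt(4834) + 3625 = 3625 - 18*I*sqrt(4834) ≈ 3625.0 - 1251.5*I)
u = 144 (u = (6 + 6)**2 = 12**2 = 144)
s = -14400 (s = (5*144)*(-20) = 720*(-20) = -14400)
s + d = -14400 + (3625 - 18*I*sqrt(4834)) = -10775 - 18*I*sqrt(4834)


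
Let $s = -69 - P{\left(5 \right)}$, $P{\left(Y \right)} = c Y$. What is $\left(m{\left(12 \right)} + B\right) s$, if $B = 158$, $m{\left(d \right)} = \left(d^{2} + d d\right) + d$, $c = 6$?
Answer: $-45342$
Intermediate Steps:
$P{\left(Y \right)} = 6 Y$
$m{\left(d \right)} = d + 2 d^{2}$ ($m{\left(d \right)} = \left(d^{2} + d^{2}\right) + d = 2 d^{2} + d = d + 2 d^{2}$)
$s = -99$ ($s = -69 - 6 \cdot 5 = -69 - 30 = -99$)
$\left(m{\left(12 \right)} + B\right) s = \left(12 \left(1 + 2 \cdot 12\right) + 158\right) \left(-99\right) = \left(12 \left(1 + 24\right) + 158\right) \left(-99\right) = \left(12 \cdot 25 + 158\right) \left(-99\right) = \left(300 + 158\right) \left(-99\right) = 458 \left(-99\right) = -45342$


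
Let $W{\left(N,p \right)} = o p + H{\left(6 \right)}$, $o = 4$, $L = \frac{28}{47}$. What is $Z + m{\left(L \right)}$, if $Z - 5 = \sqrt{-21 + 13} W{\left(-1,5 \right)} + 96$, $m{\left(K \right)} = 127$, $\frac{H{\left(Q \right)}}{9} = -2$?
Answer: $228 + 4 i \sqrt{2} \approx 228.0 + 5.6569 i$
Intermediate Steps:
$L = \frac{28}{47}$ ($L = 28 \cdot \frac{1}{47} = \frac{28}{47} \approx 0.59575$)
$H{\left(Q \right)} = -18$ ($H{\left(Q \right)} = 9 \left(-2\right) = -18$)
$W{\left(N,p \right)} = -18 + 4 p$ ($W{\left(N,p \right)} = 4 p - 18 = -18 + 4 p$)
$Z = 101 + 4 i \sqrt{2}$ ($Z = 5 + \left(\sqrt{-21 + 13} \left(-18 + 4 \cdot 5\right) + 96\right) = 5 + \left(\sqrt{-8} \left(-18 + 20\right) + 96\right) = 5 + \left(2 i \sqrt{2} \cdot 2 + 96\right) = 5 + \left(4 i \sqrt{2} + 96\right) = 5 + \left(96 + 4 i \sqrt{2}\right) = 101 + 4 i \sqrt{2} \approx 101.0 + 5.6569 i$)
$Z + m{\left(L \right)} = \left(101 + 4 i \sqrt{2}\right) + 127 = 228 + 4 i \sqrt{2}$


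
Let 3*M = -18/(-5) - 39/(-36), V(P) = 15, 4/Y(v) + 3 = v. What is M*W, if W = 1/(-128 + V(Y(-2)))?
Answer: -281/20340 ≈ -0.013815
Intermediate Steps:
Y(v) = 4/(-3 + v)
M = 281/180 (M = (-18/(-5) - 39/(-36))/3 = (-18*(-⅕) - 39*(-1/36))/3 = (18/5 + 13/12)/3 = (⅓)*(281/60) = 281/180 ≈ 1.5611)
W = -1/113 (W = 1/(-128 + 15) = 1/(-113) = -1/113 ≈ -0.0088496)
M*W = (281/180)*(-1/113) = -281/20340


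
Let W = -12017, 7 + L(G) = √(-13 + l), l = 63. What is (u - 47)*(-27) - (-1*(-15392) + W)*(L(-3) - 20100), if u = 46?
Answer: 67861152 - 16875*√2 ≈ 6.7837e+7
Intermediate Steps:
L(G) = -7 + 5*√2 (L(G) = -7 + √(-13 + 63) = -7 + √50 = -7 + 5*√2)
(u - 47)*(-27) - (-1*(-15392) + W)*(L(-3) - 20100) = (46 - 47)*(-27) - (-1*(-15392) - 12017)*((-7 + 5*√2) - 20100) = -1*(-27) - (15392 - 12017)*(-20107 + 5*√2) = 27 - 3375*(-20107 + 5*√2) = 27 - (-67861125 + 16875*√2) = 27 + (67861125 - 16875*√2) = 67861152 - 16875*√2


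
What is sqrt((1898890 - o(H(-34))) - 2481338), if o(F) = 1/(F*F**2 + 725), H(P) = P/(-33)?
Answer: I*sqrt(396575724141024366541)/26093629 ≈ 763.18*I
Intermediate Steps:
H(P) = -P/33 (H(P) = P*(-1/33) = -P/33)
o(F) = 1/(725 + F**3) (o(F) = 1/(F**3 + 725) = 1/(725 + F**3))
sqrt((1898890 - o(H(-34))) - 2481338) = sqrt((1898890 - 1/(725 + (-1/33*(-34))**3)) - 2481338) = sqrt((1898890 - 1/(725 + (34/33)**3)) - 2481338) = sqrt((1898890 - 1/(725 + 39304/35937)) - 2481338) = sqrt((1898890 - 1/26093629/35937) - 2481338) = sqrt((1898890 - 1*35937/26093629) - 2481338) = sqrt((1898890 - 35937/26093629) - 2481338) = sqrt(49548931135873/26093629 - 2481338) = sqrt(-15198182059729/26093629) = I*sqrt(396575724141024366541)/26093629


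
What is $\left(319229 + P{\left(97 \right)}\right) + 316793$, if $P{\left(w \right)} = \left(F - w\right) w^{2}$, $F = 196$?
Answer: $1567513$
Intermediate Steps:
$P{\left(w \right)} = w^{2} \left(196 - w\right)$ ($P{\left(w \right)} = \left(196 - w\right) w^{2} = w^{2} \left(196 - w\right)$)
$\left(319229 + P{\left(97 \right)}\right) + 316793 = \left(319229 + 97^{2} \left(196 - 97\right)\right) + 316793 = \left(319229 + 9409 \left(196 - 97\right)\right) + 316793 = \left(319229 + 9409 \cdot 99\right) + 316793 = \left(319229 + 931491\right) + 316793 = 1250720 + 316793 = 1567513$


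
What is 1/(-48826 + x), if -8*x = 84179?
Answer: -8/474787 ≈ -1.6850e-5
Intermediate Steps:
x = -84179/8 (x = -⅛*84179 = -84179/8 ≈ -10522.)
1/(-48826 + x) = 1/(-48826 - 84179/8) = 1/(-474787/8) = -8/474787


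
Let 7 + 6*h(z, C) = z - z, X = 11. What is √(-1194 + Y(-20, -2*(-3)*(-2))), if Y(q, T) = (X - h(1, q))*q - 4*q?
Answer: 2*I*√3054/3 ≈ 36.842*I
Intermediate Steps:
h(z, C) = -7/6 (h(z, C) = -7/6 + (z - z)/6 = -7/6 + (⅙)*0 = -7/6 + 0 = -7/6)
Y(q, T) = 49*q/6 (Y(q, T) = (11 - 1*(-7/6))*q - 4*q = (11 + 7/6)*q - 4*q = 73*q/6 - 4*q = 49*q/6)
√(-1194 + Y(-20, -2*(-3)*(-2))) = √(-1194 + (49/6)*(-20)) = √(-1194 - 490/3) = √(-4072/3) = 2*I*√3054/3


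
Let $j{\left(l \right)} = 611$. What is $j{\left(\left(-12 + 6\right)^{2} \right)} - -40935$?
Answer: $41546$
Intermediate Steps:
$j{\left(\left(-12 + 6\right)^{2} \right)} - -40935 = 611 - -40935 = 611 + 40935 = 41546$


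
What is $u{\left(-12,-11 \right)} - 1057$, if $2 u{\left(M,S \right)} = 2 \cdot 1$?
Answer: $-1056$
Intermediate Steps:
$u{\left(M,S \right)} = 1$ ($u{\left(M,S \right)} = \frac{2 \cdot 1}{2} = \frac{1}{2} \cdot 2 = 1$)
$u{\left(-12,-11 \right)} - 1057 = 1 - 1057 = -1056$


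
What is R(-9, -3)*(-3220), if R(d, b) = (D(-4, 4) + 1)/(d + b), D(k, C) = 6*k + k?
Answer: -7245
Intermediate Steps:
D(k, C) = 7*k
R(d, b) = -27/(b + d) (R(d, b) = (7*(-4) + 1)/(d + b) = (-28 + 1)/(b + d) = -27/(b + d))
R(-9, -3)*(-3220) = -27/(-3 - 9)*(-3220) = -27/(-12)*(-3220) = -27*(-1/12)*(-3220) = (9/4)*(-3220) = -7245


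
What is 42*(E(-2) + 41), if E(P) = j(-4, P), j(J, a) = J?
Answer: 1554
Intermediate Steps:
E(P) = -4
42*(E(-2) + 41) = 42*(-4 + 41) = 42*37 = 1554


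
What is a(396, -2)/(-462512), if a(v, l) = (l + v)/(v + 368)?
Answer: -197/176679584 ≈ -1.1150e-6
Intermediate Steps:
a(v, l) = (l + v)/(368 + v)
a(396, -2)/(-462512) = ((-2 + 396)/(368 + 396))/(-462512) = (394/764)*(-1/462512) = ((1/764)*394)*(-1/462512) = (197/382)*(-1/462512) = -197/176679584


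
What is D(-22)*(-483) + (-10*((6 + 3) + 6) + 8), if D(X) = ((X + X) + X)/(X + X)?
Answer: -1733/2 ≈ -866.50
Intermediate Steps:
D(X) = 3/2 (D(X) = (2*X + X)/((2*X)) = (3*X)*(1/(2*X)) = 3/2)
D(-22)*(-483) + (-10*((6 + 3) + 6) + 8) = (3/2)*(-483) + (-10*((6 + 3) + 6) + 8) = -1449/2 + (-10*(9 + 6) + 8) = -1449/2 + (-10*15 + 8) = -1449/2 + (-150 + 8) = -1449/2 - 142 = -1733/2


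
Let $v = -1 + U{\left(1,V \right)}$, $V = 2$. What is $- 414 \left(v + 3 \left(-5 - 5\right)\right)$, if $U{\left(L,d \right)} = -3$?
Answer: $14076$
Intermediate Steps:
$v = -4$ ($v = -1 - 3 = -4$)
$- 414 \left(v + 3 \left(-5 - 5\right)\right) = - 414 \left(-4 + 3 \left(-5 - 5\right)\right) = - 414 \left(-4 + 3 \left(-10\right)\right) = - 414 \left(-4 - 30\right) = \left(-414\right) \left(-34\right) = 14076$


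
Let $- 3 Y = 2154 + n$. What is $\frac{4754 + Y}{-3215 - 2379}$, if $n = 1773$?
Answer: $- \frac{3445}{5594} \approx -0.61584$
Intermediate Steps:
$Y = -1309$ ($Y = - \frac{2154 + 1773}{3} = \left(- \frac{1}{3}\right) 3927 = -1309$)
$\frac{4754 + Y}{-3215 - 2379} = \frac{4754 - 1309}{-3215 - 2379} = \frac{3445}{-5594} = 3445 \left(- \frac{1}{5594}\right) = - \frac{3445}{5594}$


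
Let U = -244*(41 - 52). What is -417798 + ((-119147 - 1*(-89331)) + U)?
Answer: -444930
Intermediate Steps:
U = 2684 (U = -244*(-11) = 2684)
-417798 + ((-119147 - 1*(-89331)) + U) = -417798 + ((-119147 - 1*(-89331)) + 2684) = -417798 + ((-119147 + 89331) + 2684) = -417798 + (-29816 + 2684) = -417798 - 27132 = -444930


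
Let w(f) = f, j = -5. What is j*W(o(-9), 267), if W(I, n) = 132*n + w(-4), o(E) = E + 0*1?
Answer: -176200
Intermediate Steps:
o(E) = E (o(E) = E + 0 = E)
W(I, n) = -4 + 132*n (W(I, n) = 132*n - 4 = -4 + 132*n)
j*W(o(-9), 267) = -5*(-4 + 132*267) = -5*(-4 + 35244) = -5*35240 = -176200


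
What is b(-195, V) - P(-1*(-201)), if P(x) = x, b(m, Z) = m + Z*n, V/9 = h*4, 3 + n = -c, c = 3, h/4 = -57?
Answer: 48852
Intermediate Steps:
h = -228 (h = 4*(-57) = -228)
n = -6 (n = -3 - 1*3 = -3 - 3 = -6)
V = -8208 (V = 9*(-228*4) = 9*(-912) = -8208)
b(m, Z) = m - 6*Z (b(m, Z) = m + Z*(-6) = m - 6*Z)
b(-195, V) - P(-1*(-201)) = (-195 - 6*(-8208)) - (-1)*(-201) = (-195 + 49248) - 1*201 = 49053 - 201 = 48852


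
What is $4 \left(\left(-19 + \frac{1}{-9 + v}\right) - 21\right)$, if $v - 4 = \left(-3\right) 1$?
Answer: $- \frac{321}{2} \approx -160.5$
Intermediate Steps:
$v = 1$ ($v = 4 - 3 = 1$)
$4 \left(\left(-19 + \frac{1}{-9 + v}\right) - 21\right) = 4 \left(\left(-19 + \frac{1}{-9 + 1}\right) - 21\right) = 4 \left(\left(-19 + \frac{1}{-8}\right) - 21\right) = 4 \left(\left(-19 - \frac{1}{8}\right) - 21\right) = 4 \left(- \frac{153}{8} - 21\right) = 4 \left(- \frac{321}{8}\right) = - \frac{321}{2}$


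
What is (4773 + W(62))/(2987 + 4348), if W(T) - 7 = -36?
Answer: 4744/7335 ≈ 0.64676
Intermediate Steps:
W(T) = -29 (W(T) = 7 - 36 = -29)
(4773 + W(62))/(2987 + 4348) = (4773 - 29)/(2987 + 4348) = 4744/7335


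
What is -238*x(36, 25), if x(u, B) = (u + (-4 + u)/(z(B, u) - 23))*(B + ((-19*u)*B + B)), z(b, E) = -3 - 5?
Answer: 141895600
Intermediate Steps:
z(b, E) = -8
x(u, B) = (4/31 + 30*u/31)*(2*B - 19*B*u) (x(u, B) = (u + (-4 + u)/(-8 - 23))*(B + ((-19*u)*B + B)) = (u + (-4 + u)/(-31))*(B + (-19*B*u + B)) = (u + (-4 + u)*(-1/31))*(B + (B - 19*B*u)) = (u + (4/31 - u/31))*(2*B - 19*B*u) = (4/31 + 30*u/31)*(2*B - 19*B*u))
-238*x(36, 25) = -476*25*(4 - 285*36² - 8*36)/31 = -476*25*(4 - 285*1296 - 288)/31 = -476*25*(4 - 369360 - 288)/31 = -476*25*(-369644)/31 = -238*(-596200) = 141895600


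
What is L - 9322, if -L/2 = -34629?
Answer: 59936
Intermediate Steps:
L = 69258 (L = -2*(-34629) = 69258)
L - 9322 = 69258 - 9322 = 59936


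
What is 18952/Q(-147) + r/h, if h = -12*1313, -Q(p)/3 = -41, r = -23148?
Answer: 25121243/161499 ≈ 155.55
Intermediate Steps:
Q(p) = 123 (Q(p) = -3*(-41) = 123)
h = -15756
18952/Q(-147) + r/h = 18952/123 - 23148/(-15756) = 18952*(1/123) - 23148*(-1/15756) = 18952/123 + 1929/1313 = 25121243/161499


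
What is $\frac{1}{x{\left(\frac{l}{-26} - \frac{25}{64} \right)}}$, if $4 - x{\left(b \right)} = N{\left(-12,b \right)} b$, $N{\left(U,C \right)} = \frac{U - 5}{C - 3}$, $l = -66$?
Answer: $- \frac{709}{27543} \approx -0.025742$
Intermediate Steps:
$N{\left(U,C \right)} = \frac{-5 + U}{-3 + C}$
$x{\left(b \right)} = 4 + \frac{17 b}{-3 + b}$ ($x{\left(b \right)} = 4 - \frac{-5 - 12}{-3 + b} b = 4 - \frac{1}{-3 + b} \left(-17\right) b = 4 - - \frac{17}{-3 + b} b = 4 - - \frac{17 b}{-3 + b} = 4 + \frac{17 b}{-3 + b}$)
$\frac{1}{x{\left(\frac{l}{-26} - \frac{25}{64} \right)}} = \frac{1}{3 \frac{1}{-3 - \left(- \frac{33}{13} + \frac{25}{64}\right)} \left(-4 + 7 \left(- \frac{66}{-26} - \frac{25}{64}\right)\right)} = \frac{1}{3 \frac{1}{-3 - - \frac{1787}{832}} \left(-4 + 7 \left(\left(-66\right) \left(- \frac{1}{26}\right) - \frac{25}{64}\right)\right)} = \frac{1}{3 \frac{1}{-3 + \left(\frac{33}{13} - \frac{25}{64}\right)} \left(-4 + 7 \left(\frac{33}{13} - \frac{25}{64}\right)\right)} = \frac{1}{3 \frac{1}{-3 + \frac{1787}{832}} \left(-4 + 7 \cdot \frac{1787}{832}\right)} = \frac{1}{3 \frac{1}{- \frac{709}{832}} \left(-4 + \frac{12509}{832}\right)} = \frac{1}{3 \left(- \frac{832}{709}\right) \frac{9181}{832}} = \frac{1}{- \frac{27543}{709}} = - \frac{709}{27543}$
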